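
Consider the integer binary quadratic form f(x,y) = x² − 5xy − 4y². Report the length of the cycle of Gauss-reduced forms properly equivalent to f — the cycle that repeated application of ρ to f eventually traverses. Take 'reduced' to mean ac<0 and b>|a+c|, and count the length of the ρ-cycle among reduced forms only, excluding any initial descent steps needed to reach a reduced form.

D = 41, ⌊√D⌋ = 6
descent: ρ → (-4,5,1)  [lands on river]
river: ρ → (1,5,-4)
river: ρ → (-4,3,2)
river: ρ → (2,5,-2)
river: ρ → (-2,3,4)
river: ρ → (4,5,-1)
river: ρ → (-1,5,4)
river: ρ → (4,3,-2)
river: ρ → (-2,5,2)
river: ρ → (2,3,-4)
ρ-cycle length = 10 (tail of 1 descent step not counted)

10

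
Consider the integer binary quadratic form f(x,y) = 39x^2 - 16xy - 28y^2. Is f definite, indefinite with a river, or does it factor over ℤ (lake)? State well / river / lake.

D = b²−4ac = (-16)² − 4·39·(-28) = 4624
D = 68² is a perfect square ⇒ form factors over ℤ ⇒ lakes

lake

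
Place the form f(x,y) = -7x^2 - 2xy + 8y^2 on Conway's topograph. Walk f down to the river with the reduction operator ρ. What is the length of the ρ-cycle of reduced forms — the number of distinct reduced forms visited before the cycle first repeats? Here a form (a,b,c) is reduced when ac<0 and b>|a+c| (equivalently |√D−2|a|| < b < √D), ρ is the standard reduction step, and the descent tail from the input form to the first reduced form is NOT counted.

D = 228, ⌊√D⌋ = 15
descent: ρ → (8,2,-7)  [lands on river]
river: ρ → (-7,12,3)
river: ρ → (3,12,-7)
river: ρ → (-7,2,8)
river: ρ → (8,14,-1)
river: ρ → (-1,14,8)
ρ-cycle length = 6 (tail of 1 descent step not counted)

6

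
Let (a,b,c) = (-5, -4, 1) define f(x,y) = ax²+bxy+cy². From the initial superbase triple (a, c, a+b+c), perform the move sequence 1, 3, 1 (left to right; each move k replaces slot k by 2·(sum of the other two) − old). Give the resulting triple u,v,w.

start (-5,1,-8) = (f(1,0),f(0,1),f(1,1))
replace slot 1: 2·(1+(-8)) − (-5) = -9 → (-9,1,-8)
replace slot 3: 2·((-9)+1) − (-8) = -8 → (-9,1,-8)
replace slot 1: 2·(1+(-8)) − (-9) = -5 → (-5,1,-8)

-5,1,-8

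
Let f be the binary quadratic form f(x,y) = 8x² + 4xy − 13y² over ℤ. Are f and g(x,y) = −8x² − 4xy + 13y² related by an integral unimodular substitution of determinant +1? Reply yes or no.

D₁ = 432, D₂ = 432
river cycle of f (length 8): (8, 20, -1), (-1, 20, 8), (8, 12, -9), (-9, 6, 11), (11, 16, -4), (-4, 16, 11), (11, 6, -9), (-9, 12, 8)
river cycle of g (length 8): (-8, 12, 9), (9, 6, -11), (-11, 16, 4), (4, 16, -11), (-11, 6, 9), (9, 12, -8), (-8, 20, 1), (1, 20, -8)
cycles differ ⇒ inequivalent

no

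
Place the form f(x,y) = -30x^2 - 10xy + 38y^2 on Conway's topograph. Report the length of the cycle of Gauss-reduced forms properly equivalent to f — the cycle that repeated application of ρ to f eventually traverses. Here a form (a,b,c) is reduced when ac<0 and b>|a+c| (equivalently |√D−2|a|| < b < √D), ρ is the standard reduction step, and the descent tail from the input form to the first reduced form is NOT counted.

D = 4660, ⌊√D⌋ = 68
descent: ρ → (38,10,-30)  [lands on river]
river: ρ → (-30,50,18)
river: ρ → (18,58,-18)
river: ρ → (-18,50,30)
river: ρ → (30,10,-38)
river: ρ → (-38,66,2)
river: ρ → (2,66,-38)
river: ρ → (-38,10,30)
river: ρ → (30,50,-18)
river: ρ → (-18,58,18)
river: ρ → (18,50,-30)
river: ρ → (-30,10,38)
river: ρ → (38,66,-2)
river: ρ → (-2,66,38)
ρ-cycle length = 14 (tail of 1 descent step not counted)

14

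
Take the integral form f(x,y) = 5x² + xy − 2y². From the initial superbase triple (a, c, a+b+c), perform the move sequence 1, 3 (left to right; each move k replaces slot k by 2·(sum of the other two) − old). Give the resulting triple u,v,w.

start (5,-2,4) = (f(1,0),f(0,1),f(1,1))
replace slot 1: 2·((-2)+4) − 5 = -1 → (-1,-2,4)
replace slot 3: 2·((-1)+(-2)) − 4 = -10 → (-1,-2,-10)

-1,-2,-10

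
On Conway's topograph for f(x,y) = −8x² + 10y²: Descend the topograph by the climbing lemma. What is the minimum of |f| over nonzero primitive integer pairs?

descent: ρ → (10,0,-8)
descent: ρ → (-8,16,2)  [lands on river]
river: ρ → (2,16,-8)
closes: descent 2, river 2
min |a| on river = 2

2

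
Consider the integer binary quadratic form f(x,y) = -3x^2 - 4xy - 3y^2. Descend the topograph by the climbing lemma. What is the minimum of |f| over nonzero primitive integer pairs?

translate: b→-2 (≡4 mod 6), so (3,4,3)→(3,-2,2)
flip: (3,-2,2)→(2,2,3)
reduced (well bottom): (2,2,3) with a≤c, −a<b≤a
well minimum |f| = |-2| = 2 (negative-definite)

2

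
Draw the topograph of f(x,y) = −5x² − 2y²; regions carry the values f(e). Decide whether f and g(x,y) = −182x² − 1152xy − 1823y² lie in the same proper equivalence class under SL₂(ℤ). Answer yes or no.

D₁ = -40, D₂ = -40
f is negative-definite; reduce −f:
−f: flip: (5,0,2)→(2,0,5)
−f: reduced (well bottom): (2,0,5) with a≤c, −a<b≤a
flip sign back: reduced form of f is (-2,0,-5)
g is negative-definite; reduce −g:
−g: translate: b→60 (≡1152 mod 364), so (182,1152,1823)→(182,60,5)
−g: flip: (182,60,5)→(5,-60,182)
−g: translate: b→0 (≡-60 mod 10), so (5,-60,182)→(5,0,2)
−g: flip: (5,0,2)→(2,0,5)
−g: reduced (well bottom): (2,0,5) with a≤c, −a<b≤a
flip sign back: reduced form of g is (-2,0,-5)
reduced forms (-2, 0, -5) vs (-2, 0, -5) ⇒ equivalent

yes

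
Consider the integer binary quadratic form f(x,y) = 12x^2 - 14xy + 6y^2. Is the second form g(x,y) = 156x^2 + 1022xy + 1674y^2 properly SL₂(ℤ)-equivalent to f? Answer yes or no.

D₁ = -92, D₂ = -92
f: translate: b→10 (≡-14 mod 24), so (12,-14,6)→(12,10,4)
f: flip: (12,10,4)→(4,-10,12)
f: translate: b→-2 (≡-10 mod 8), so (4,-10,12)→(4,-2,6)
f: reduced (well bottom): (4,-2,6) with a≤c, −a<b≤a
g: translate: b→86 (≡1022 mod 312), so (156,1022,1674)→(156,86,12)
g: flip: (156,86,12)→(12,-86,156)
g: translate: b→10 (≡-86 mod 24), so (12,-86,156)→(12,10,4)
g: flip: (12,10,4)→(4,-10,12)
g: translate: b→-2 (≡-10 mod 8), so (4,-10,12)→(4,-2,6)
g: reduced (well bottom): (4,-2,6) with a≤c, −a<b≤a
reduced forms (4, -2, 6) vs (4, -2, 6) ⇒ equivalent

yes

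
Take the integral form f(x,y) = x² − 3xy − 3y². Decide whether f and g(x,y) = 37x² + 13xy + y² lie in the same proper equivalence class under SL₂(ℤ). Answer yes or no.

D₁ = 21, D₂ = 21
river cycle of f (length 2): (-3, 3, 1), (1, 3, -3)
river cycle of g (length 2): (1, 3, -3), (-3, 3, 1)
cycles coincide ⇒ equivalent

yes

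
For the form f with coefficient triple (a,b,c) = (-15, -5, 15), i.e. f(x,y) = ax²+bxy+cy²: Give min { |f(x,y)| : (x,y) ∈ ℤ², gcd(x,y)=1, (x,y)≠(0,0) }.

descent: ρ → (15,5,-15)  [lands on river]
river: ρ → (-15,25,5)
river: ρ → (5,25,-15)
river: ρ → (-15,5,15)
river: ρ → (15,25,-5)
river: ρ → (-5,25,15)
closes: descent 1, river 6
min |a| on river = 5

5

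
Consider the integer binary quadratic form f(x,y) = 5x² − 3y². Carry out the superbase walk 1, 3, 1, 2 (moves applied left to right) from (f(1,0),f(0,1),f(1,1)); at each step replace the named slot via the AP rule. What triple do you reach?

start (5,-3,2) = (f(1,0),f(0,1),f(1,1))
replace slot 1: 2·((-3)+2) − 5 = -7 → (-7,-3,2)
replace slot 3: 2·((-7)+(-3)) − 2 = -22 → (-7,-3,-22)
replace slot 1: 2·((-3)+(-22)) − (-7) = -43 → (-43,-3,-22)
replace slot 2: 2·((-43)+(-22)) − (-3) = -127 → (-43,-127,-22)

-43,-127,-22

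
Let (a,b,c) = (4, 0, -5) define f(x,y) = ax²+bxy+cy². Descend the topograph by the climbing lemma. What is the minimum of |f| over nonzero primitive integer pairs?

descent: ρ → (-5,0,4)
descent: ρ → (4,8,-1)  [lands on river]
river: ρ → (-1,8,4)
closes: descent 2, river 2
min |a| on river = 1

1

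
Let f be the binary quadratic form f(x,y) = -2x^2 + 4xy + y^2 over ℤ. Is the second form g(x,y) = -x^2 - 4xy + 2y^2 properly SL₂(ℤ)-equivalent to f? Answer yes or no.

D₁ = 24, D₂ = 24
river cycle of f (length 2): (1, 4, -2), (-2, 4, 1)
river cycle of g (length 2): (2, 4, -1), (-1, 4, 2)
cycles differ ⇒ inequivalent

no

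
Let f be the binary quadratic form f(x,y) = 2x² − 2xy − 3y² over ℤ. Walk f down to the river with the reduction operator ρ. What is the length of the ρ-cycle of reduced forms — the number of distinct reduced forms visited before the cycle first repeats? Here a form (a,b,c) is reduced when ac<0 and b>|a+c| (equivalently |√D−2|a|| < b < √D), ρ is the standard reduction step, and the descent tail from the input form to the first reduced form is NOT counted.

D = 28, ⌊√D⌋ = 5
descent: ρ → (-3,2,2)  [lands on river]
river: ρ → (2,2,-3)
river: ρ → (-3,4,1)
river: ρ → (1,4,-3)
ρ-cycle length = 4 (tail of 1 descent step not counted)

4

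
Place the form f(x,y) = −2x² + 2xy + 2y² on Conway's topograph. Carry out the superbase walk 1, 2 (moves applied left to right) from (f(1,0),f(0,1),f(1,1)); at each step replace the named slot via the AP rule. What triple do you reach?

start (-2,2,2) = (f(1,0),f(0,1),f(1,1))
replace slot 1: 2·(2+2) − (-2) = 10 → (10,2,2)
replace slot 2: 2·(10+2) − 2 = 22 → (10,22,2)

10,22,2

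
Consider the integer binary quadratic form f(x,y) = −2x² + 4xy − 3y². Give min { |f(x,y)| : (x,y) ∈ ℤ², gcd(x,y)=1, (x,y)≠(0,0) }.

translate: b→0 (≡-4 mod 4), so (2,-4,3)→(2,0,1)
flip: (2,0,1)→(1,0,2)
reduced (well bottom): (1,0,2) with a≤c, −a<b≤a
well minimum |f| = |-1| = 1 (negative-definite)

1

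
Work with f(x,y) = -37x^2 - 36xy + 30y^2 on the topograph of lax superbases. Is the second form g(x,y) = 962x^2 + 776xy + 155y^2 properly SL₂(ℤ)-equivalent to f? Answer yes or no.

D₁ = 5736, D₂ = 5736
river cycle of f (length 24): (30, 36, -37), (-37, 38, 29), (29, 20, -46), (-46, 72, 3), (3, 72, -46), (-46, 20, 29), (29, 38, -37), (-37, 36, 30), (30, 24, -43), (-43, 62, 11), … (14 more)
river cycle of g (length 24): (29, 20, -46), (-46, 72, 3), (3, 72, -46), (-46, 20, 29), (29, 38, -37), (-37, 36, 30), (30, 24, -43), (-43, 62, 11), (11, 70, -19), (-19, 44, 50), … (14 more)
cycles coincide ⇒ equivalent

yes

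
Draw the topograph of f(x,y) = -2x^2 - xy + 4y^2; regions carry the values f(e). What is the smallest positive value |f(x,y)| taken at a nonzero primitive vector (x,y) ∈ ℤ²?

descent: ρ → (4,1,-2)
descent: ρ → (-2,3,3)  [lands on river]
river: ρ → (3,3,-2)
river: ρ → (-2,5,1)
river: ρ → (1,5,-2)
closes: descent 2, river 4
min |a| on river = 1

1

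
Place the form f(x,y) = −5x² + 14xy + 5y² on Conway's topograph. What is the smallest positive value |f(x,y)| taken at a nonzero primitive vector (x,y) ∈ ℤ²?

river: ρ → (5,16,-2)
river: ρ → (-2,16,5)
river: ρ → (5,14,-5)
river: ρ → (-5,16,2)
river: ρ → (2,16,-5)
river: ρ → (-5,14,5)
closes: descent 0, river 6
min |a| on river = 2

2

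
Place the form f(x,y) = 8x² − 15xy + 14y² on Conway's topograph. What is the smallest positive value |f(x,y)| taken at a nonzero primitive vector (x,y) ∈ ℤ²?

translate: b→1 (≡-15 mod 16), so (8,-15,14)→(8,1,7)
flip: (8,1,7)→(7,-1,8)
reduced (well bottom): (7,-1,8) with a≤c, −a<b≤a
well minimum = a = 7

7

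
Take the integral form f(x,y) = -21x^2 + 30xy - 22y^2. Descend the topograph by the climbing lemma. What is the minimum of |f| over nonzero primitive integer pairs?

translate: b→12 (≡-30 mod 42), so (21,-30,22)→(21,12,13)
flip: (21,12,13)→(13,-12,21)
reduced (well bottom): (13,-12,21) with a≤c, −a<b≤a
well minimum |f| = |-13| = 13 (negative-definite)

13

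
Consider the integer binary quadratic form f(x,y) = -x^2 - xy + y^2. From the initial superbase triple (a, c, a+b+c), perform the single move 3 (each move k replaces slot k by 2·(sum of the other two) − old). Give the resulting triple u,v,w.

start (-1,1,-1) = (f(1,0),f(0,1),f(1,1))
replace slot 3: 2·((-1)+1) − (-1) = 1 → (-1,1,1)

-1,1,1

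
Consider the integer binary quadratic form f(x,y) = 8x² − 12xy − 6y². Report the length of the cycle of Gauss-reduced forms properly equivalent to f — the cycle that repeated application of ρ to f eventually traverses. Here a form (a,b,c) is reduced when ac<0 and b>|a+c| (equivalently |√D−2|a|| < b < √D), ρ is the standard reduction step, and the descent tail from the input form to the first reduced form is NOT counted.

D = 336, ⌊√D⌋ = 18
descent: ρ → (-6,12,8)  [lands on river]
river: ρ → (8,4,-10)
river: ρ → (-10,16,2)
river: ρ → (2,16,-10)
river: ρ → (-10,4,8)
river: ρ → (8,12,-6)
ρ-cycle length = 6 (tail of 1 descent step not counted)

6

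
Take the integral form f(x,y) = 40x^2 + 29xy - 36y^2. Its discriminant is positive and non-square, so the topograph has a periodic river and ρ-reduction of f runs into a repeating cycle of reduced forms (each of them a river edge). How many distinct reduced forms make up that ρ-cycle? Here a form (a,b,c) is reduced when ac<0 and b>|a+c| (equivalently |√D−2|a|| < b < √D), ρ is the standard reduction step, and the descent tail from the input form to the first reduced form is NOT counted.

D = 6601, ⌊√D⌋ = 81
river: ρ → (-36,43,33)
river: ρ → (33,23,-46)
river: ρ → (-46,69,10)
river: ρ → (10,71,-39)
river: ρ → (-39,7,42)
river: ρ → (42,77,-4)
river: ρ → (-4,75,61)
river: ρ → (61,47,-18)
river: ρ → (-18,61,40)
river: ρ → (40,19,-39)
river: ρ → (-39,59,20)
river: ρ → (20,61,-36)
river: ρ → (-36,11,45)
river: ρ → (45,79,-2)
river: ρ → (-2,81,5)
river: ρ → (5,79,-18)
river: ρ → (-18,65,33)
river: ρ → (33,67,-16)
river: ρ → (-16,61,45)
river: ρ → (45,29,-32)
river: ρ → (-32,35,42)
river: ρ → (42,49,-25)
river: ρ → (-25,51,40)
river: ρ → (40,29,-36)
ρ-cycle length = 24 (tail of 0 descent steps not counted)

24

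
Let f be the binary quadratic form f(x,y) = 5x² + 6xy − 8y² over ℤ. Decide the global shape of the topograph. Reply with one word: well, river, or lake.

D = b²−4ac = 6² − 4·5·(-8) = 196
D = 14² is a perfect square ⇒ form factors over ℤ ⇒ lakes

lake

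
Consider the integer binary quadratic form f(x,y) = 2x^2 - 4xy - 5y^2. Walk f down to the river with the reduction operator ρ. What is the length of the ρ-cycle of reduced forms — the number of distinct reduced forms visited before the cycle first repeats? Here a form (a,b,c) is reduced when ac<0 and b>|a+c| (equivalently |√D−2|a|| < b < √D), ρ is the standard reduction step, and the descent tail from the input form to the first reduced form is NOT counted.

D = 56, ⌊√D⌋ = 7
descent: ρ → (-5,4,2)  [lands on river]
river: ρ → (2,4,-5)
river: ρ → (-5,6,1)
river: ρ → (1,6,-5)
ρ-cycle length = 4 (tail of 1 descent step not counted)

4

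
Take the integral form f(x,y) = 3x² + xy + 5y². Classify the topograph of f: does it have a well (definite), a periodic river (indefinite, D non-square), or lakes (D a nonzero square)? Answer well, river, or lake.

D = b²−4ac = 1² − 4·3·5 = -59
D < 0 ⇒ definite ⇒ every region one sign ⇒ single well

well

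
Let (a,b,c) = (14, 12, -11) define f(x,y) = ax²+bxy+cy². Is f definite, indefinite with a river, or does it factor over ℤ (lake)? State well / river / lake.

D = b²−4ac = 12² − 4·14·(-11) = 760
D > 0 non-square ⇒ indefinite ⇒ periodic river

river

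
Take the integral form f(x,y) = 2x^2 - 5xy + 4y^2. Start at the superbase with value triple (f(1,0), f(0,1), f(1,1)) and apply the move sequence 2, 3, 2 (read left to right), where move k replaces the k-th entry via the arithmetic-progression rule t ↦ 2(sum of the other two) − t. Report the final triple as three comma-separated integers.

start (2,4,1) = (f(1,0),f(0,1),f(1,1))
replace slot 2: 2·(2+1) − 4 = 2 → (2,2,1)
replace slot 3: 2·(2+2) − 1 = 7 → (2,2,7)
replace slot 2: 2·(2+7) − 2 = 16 → (2,16,7)

2,16,7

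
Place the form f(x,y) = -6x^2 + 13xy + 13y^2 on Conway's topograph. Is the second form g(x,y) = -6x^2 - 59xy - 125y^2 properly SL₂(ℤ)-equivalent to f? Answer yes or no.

D₁ = 481, D₂ = 481
river cycle of f (length 26): (13, 13, -6), (-6, 11, 15), (15, 19, -2), (-2, 21, 5), (5, 19, -6), (-6, 17, 8), (8, 15, -8), (-8, 17, 6), (6, 19, -5), (-5, 21, 2), … (16 more)
river cycle of g (length 26): (-6, 13, 13), (13, 13, -6), (-6, 11, 15), (15, 19, -2), (-2, 21, 5), (5, 19, -6), (-6, 17, 8), (8, 15, -8), (-8, 17, 6), (6, 19, -5), … (16 more)
cycles coincide ⇒ equivalent

yes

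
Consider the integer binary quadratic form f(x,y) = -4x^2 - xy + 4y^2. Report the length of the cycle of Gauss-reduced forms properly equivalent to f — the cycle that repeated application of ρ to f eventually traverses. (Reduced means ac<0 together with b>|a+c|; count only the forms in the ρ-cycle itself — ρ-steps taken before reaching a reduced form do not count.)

D = 65, ⌊√D⌋ = 8
descent: ρ → (4,1,-4)  [lands on river]
river: ρ → (-4,7,1)
river: ρ → (1,7,-4)
river: ρ → (-4,1,4)
river: ρ → (4,7,-1)
river: ρ → (-1,7,4)
ρ-cycle length = 6 (tail of 1 descent step not counted)

6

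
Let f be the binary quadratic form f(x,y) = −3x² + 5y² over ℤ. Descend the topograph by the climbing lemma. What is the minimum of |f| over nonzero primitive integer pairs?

descent: ρ → (5,0,-3)
descent: ρ → (-3,6,2)  [lands on river]
river: ρ → (2,6,-3)
closes: descent 2, river 2
min |a| on river = 2

2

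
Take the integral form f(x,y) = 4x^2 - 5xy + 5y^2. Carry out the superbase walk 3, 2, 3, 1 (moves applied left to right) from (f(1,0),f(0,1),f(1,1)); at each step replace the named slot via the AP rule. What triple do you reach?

start (4,5,4) = (f(1,0),f(0,1),f(1,1))
replace slot 3: 2·(4+5) − 4 = 14 → (4,5,14)
replace slot 2: 2·(4+14) − 5 = 31 → (4,31,14)
replace slot 3: 2·(4+31) − 14 = 56 → (4,31,56)
replace slot 1: 2·(31+56) − 4 = 170 → (170,31,56)

170,31,56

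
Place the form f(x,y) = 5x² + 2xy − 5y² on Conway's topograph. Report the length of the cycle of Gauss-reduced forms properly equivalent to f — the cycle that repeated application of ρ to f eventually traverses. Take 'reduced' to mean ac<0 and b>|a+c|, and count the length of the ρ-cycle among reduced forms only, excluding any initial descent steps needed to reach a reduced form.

D = 104, ⌊√D⌋ = 10
river: ρ → (-5,8,2)
river: ρ → (2,8,-5)
river: ρ → (-5,2,5)
river: ρ → (5,8,-2)
river: ρ → (-2,8,5)
river: ρ → (5,2,-5)
ρ-cycle length = 6 (tail of 0 descent steps not counted)

6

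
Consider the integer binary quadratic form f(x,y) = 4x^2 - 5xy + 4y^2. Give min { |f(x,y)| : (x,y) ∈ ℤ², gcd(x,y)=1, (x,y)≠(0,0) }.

translate: b→3 (≡-5 mod 8), so (4,-5,4)→(4,3,3)
flip: (4,3,3)→(3,-3,4)
translate: b→3 (≡-3 mod 6), so (3,-3,4)→(3,3,4)
reduced (well bottom): (3,3,4) with a≤c, −a<b≤a
well minimum = a = 3

3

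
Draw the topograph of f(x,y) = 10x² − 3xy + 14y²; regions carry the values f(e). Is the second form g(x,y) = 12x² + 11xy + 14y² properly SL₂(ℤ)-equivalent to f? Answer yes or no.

D₁ = -551, D₂ = -551
f: reduced (well bottom): (10,-3,14) with a≤c, −a<b≤a
g: reduced (well bottom): (12,11,14) with a≤c, −a<b≤a
reduced forms (10, -3, 14) vs (12, 11, 14) ⇒ inequivalent

no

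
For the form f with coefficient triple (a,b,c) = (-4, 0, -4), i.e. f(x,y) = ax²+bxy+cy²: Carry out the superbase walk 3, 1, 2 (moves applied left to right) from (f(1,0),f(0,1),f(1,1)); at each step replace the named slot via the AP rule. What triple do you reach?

start (-4,-4,-8) = (f(1,0),f(0,1),f(1,1))
replace slot 3: 2·((-4)+(-4)) − (-8) = -8 → (-4,-4,-8)
replace slot 1: 2·((-4)+(-8)) − (-4) = -20 → (-20,-4,-8)
replace slot 2: 2·((-20)+(-8)) − (-4) = -52 → (-20,-52,-8)

-20,-52,-8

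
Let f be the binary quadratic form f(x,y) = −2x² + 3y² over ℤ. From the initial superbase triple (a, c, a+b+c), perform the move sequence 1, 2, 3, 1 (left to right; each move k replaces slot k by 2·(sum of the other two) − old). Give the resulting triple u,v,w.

start (-2,3,1) = (f(1,0),f(0,1),f(1,1))
replace slot 1: 2·(3+1) − (-2) = 10 → (10,3,1)
replace slot 2: 2·(10+1) − 3 = 19 → (10,19,1)
replace slot 3: 2·(10+19) − 1 = 57 → (10,19,57)
replace slot 1: 2·(19+57) − 10 = 142 → (142,19,57)

142,19,57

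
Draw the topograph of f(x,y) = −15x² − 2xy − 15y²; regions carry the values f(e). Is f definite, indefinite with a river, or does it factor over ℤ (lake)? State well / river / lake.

D = b²−4ac = (-2)² − 4·(-15)·(-15) = -896
D < 0 ⇒ definite ⇒ every region one sign ⇒ single well

well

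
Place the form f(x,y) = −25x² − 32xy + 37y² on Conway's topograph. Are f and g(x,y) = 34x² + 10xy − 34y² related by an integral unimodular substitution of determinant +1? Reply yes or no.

D₁ = 4724, D₂ = 4724
river cycle of f (length 50): (37, 32, -25), (-25, 68, 1), (1, 68, -25), (-25, 32, 37), (37, 42, -20), (-20, 38, 41), (41, 44, -17), (-17, 58, 20), (20, 62, -11), (-11, 48, 55), … (40 more)
river cycle of g (length 18): (-34, 58, 10), (10, 62, -22), (-22, 26, 46), (46, 66, -2), (-2, 66, 46), (46, 26, -22), (-22, 62, 10), (10, 58, -34), (-34, 10, 34), (34, 58, -10), … (8 more)
cycles differ ⇒ inequivalent

no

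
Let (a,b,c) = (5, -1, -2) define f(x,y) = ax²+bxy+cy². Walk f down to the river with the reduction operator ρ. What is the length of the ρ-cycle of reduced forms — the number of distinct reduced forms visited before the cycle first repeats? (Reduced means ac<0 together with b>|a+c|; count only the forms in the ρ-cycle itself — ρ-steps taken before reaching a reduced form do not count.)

D = 41, ⌊√D⌋ = 6
descent: ρ → (-2,5,2)  [lands on river]
river: ρ → (2,3,-4)
river: ρ → (-4,5,1)
river: ρ → (1,5,-4)
river: ρ → (-4,3,2)
river: ρ → (2,5,-2)
river: ρ → (-2,3,4)
river: ρ → (4,5,-1)
river: ρ → (-1,5,4)
river: ρ → (4,3,-2)
ρ-cycle length = 10 (tail of 1 descent step not counted)

10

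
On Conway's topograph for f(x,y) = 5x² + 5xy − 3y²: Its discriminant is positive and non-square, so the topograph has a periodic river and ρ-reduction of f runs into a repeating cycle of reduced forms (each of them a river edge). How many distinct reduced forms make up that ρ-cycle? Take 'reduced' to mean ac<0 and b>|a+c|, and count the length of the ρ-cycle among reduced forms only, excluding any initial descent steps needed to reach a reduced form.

D = 85, ⌊√D⌋ = 9
river: ρ → (-3,7,3)
river: ρ → (3,5,-5)
river: ρ → (-5,5,3)
river: ρ → (3,7,-3)
river: ρ → (-3,5,5)
river: ρ → (5,5,-3)
ρ-cycle length = 6 (tail of 0 descent steps not counted)

6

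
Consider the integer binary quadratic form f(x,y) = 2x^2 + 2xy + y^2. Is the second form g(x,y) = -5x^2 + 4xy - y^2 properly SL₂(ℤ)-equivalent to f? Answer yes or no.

D₁ = -4, D₂ = -4
f: flip: (2,2,1)→(1,-2,2)
f: translate: b→0 (≡-2 mod 2), so (1,-2,2)→(1,0,1)
f: reduced (well bottom): (1,0,1) with a≤c, −a<b≤a
g is negative-definite; reduce −g:
−g: flip: (5,-4,1)→(1,4,5)
−g: translate: b→0 (≡4 mod 2), so (1,4,5)→(1,0,1)
−g: reduced (well bottom): (1,0,1) with a≤c, −a<b≤a
flip sign back: reduced form of g is (-1,0,-1)
reduced forms (1, 0, 1) vs (-1, 0, -1) ⇒ inequivalent

no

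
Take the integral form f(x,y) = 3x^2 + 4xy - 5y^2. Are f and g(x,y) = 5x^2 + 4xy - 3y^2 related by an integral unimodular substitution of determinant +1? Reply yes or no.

D₁ = 76, D₂ = 76
river cycle of f (length 6): (-5, 6, 2), (2, 6, -5), (-5, 4, 3), (3, 8, -1), (-1, 8, 3), (3, 4, -5)
river cycle of g (length 6): (-3, 8, 1), (1, 8, -3), (-3, 4, 5), (5, 6, -2), (-2, 6, 5), (5, 4, -3)
cycles differ ⇒ inequivalent

no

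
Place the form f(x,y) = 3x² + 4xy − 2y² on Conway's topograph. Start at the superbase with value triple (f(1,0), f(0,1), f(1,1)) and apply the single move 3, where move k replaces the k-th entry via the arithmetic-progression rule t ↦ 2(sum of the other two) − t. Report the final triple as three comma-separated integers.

start (3,-2,5) = (f(1,0),f(0,1),f(1,1))
replace slot 3: 2·(3+(-2)) − 5 = -3 → (3,-2,-3)

3,-2,-3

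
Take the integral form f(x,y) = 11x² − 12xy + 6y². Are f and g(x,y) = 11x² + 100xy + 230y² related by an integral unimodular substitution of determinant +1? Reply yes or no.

D₁ = -120, D₂ = -120
f: translate: b→10 (≡-12 mod 22), so (11,-12,6)→(11,10,5)
f: flip: (11,10,5)→(5,-10,11)
f: translate: b→0 (≡-10 mod 10), so (5,-10,11)→(5,0,6)
f: reduced (well bottom): (5,0,6) with a≤c, −a<b≤a
g: translate: b→-10 (≡100 mod 22), so (11,100,230)→(11,-10,5)
g: flip: (11,-10,5)→(5,10,11)
g: translate: b→0 (≡10 mod 10), so (5,10,11)→(5,0,6)
g: reduced (well bottom): (5,0,6) with a≤c, −a<b≤a
reduced forms (5, 0, 6) vs (5, 0, 6) ⇒ equivalent

yes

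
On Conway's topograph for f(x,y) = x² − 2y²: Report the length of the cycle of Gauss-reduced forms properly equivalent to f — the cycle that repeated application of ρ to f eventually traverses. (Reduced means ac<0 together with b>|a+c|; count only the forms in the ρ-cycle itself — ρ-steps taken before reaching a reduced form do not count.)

D = 8, ⌊√D⌋ = 2
descent: ρ → (-2,0,1)
descent: ρ → (1,2,-1)  [lands on river]
river: ρ → (-1,2,1)
ρ-cycle length = 2 (tail of 2 descent steps not counted)

2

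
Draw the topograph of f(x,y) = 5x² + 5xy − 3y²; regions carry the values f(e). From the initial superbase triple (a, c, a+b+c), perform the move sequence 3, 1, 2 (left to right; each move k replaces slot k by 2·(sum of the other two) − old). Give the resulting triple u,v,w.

start (5,-3,7) = (f(1,0),f(0,1),f(1,1))
replace slot 3: 2·(5+(-3)) − 7 = -3 → (5,-3,-3)
replace slot 1: 2·((-3)+(-3)) − 5 = -17 → (-17,-3,-3)
replace slot 2: 2·((-17)+(-3)) − (-3) = -37 → (-17,-37,-3)

-17,-37,-3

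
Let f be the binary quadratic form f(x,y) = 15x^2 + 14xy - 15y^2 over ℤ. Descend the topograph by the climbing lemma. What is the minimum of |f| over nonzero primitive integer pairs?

river: ρ → (-15,16,14)
river: ρ → (14,12,-17)
river: ρ → (-17,22,9)
river: ρ → (9,32,-2)
river: ρ → (-2,32,9)
river: ρ → (9,22,-17)
river: ρ → (-17,12,14)
river: ρ → (14,16,-15)
river: ρ → (-15,14,15)
river: ρ → (15,16,-14)
river: ρ → (-14,12,17)
river: ρ → (17,22,-9)
river: ρ → (-9,32,2)
river: ρ → (2,32,-9)
river: ρ → (-9,22,17)
river: ρ → (17,12,-14)
river: ρ → (-14,16,15)
river: ρ → (15,14,-15)
closes: descent 0, river 18
min |a| on river = 2

2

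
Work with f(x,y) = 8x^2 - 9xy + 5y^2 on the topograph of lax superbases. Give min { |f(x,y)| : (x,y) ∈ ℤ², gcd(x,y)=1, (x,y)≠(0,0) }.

translate: b→7 (≡-9 mod 16), so (8,-9,5)→(8,7,4)
flip: (8,7,4)→(4,-7,8)
translate: b→1 (≡-7 mod 8), so (4,-7,8)→(4,1,5)
reduced (well bottom): (4,1,5) with a≤c, −a<b≤a
well minimum = a = 4

4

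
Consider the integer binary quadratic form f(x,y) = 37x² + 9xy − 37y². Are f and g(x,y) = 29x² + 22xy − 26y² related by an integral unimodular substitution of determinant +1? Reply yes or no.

D₁ = 5557, D₂ = 3500
discriminants differ ⇒ not SL₂(ℤ)-equivalent

no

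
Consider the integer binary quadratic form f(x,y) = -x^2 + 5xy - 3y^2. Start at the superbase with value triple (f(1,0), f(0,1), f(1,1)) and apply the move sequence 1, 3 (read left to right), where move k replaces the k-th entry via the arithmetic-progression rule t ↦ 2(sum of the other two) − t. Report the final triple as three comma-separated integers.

start (-1,-3,1) = (f(1,0),f(0,1),f(1,1))
replace slot 1: 2·((-3)+1) − (-1) = -3 → (-3,-3,1)
replace slot 3: 2·((-3)+(-3)) − 1 = -13 → (-3,-3,-13)

-3,-3,-13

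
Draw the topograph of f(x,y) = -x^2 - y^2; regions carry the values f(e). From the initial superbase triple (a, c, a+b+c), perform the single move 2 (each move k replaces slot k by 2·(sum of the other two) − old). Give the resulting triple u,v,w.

start (-1,-1,-2) = (f(1,0),f(0,1),f(1,1))
replace slot 2: 2·((-1)+(-2)) − (-1) = -5 → (-1,-5,-2)

-1,-5,-2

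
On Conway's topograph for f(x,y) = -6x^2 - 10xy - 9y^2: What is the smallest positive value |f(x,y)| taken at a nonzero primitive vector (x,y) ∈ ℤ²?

translate: b→-2 (≡10 mod 12), so (6,10,9)→(6,-2,5)
flip: (6,-2,5)→(5,2,6)
reduced (well bottom): (5,2,6) with a≤c, −a<b≤a
well minimum |f| = |-5| = 5 (negative-definite)

5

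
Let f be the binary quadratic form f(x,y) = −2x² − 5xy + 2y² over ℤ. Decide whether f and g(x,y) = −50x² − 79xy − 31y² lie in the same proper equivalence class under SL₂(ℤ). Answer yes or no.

D₁ = 41, D₂ = 41
river cycle of f (length 10): (2, 5, -2), (-2, 3, 4), (4, 5, -1), (-1, 5, 4), (4, 3, -2), (-2, 5, 2), (2, 3, -4), (-4, 5, 1), (1, 5, -4), (-4, 3, 2)
river cycle of g (length 10): (-2, 3, 4), (4, 5, -1), (-1, 5, 4), (4, 3, -2), (-2, 5, 2), (2, 3, -4), (-4, 5, 1), (1, 5, -4), (-4, 3, 2), (2, 5, -2)
cycles coincide ⇒ equivalent

yes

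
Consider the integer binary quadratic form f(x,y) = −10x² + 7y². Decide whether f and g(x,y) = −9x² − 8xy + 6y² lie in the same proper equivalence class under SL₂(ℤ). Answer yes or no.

D₁ = 280, D₂ = 280
river cycle of f (length 4): (7, 14, -3), (-3, 16, 2), (2, 16, -3), (-3, 14, 7)
river cycle of g (length 6): (6, 8, -9), (-9, 10, 5), (5, 10, -9), (-9, 8, 6), (6, 16, -1), (-1, 16, 6)
cycles differ ⇒ inequivalent

no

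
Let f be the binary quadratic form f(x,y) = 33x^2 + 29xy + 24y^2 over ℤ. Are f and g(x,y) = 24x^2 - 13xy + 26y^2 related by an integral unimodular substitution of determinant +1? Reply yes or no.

D₁ = -2327, D₂ = -2327
f: flip: (33,29,24)→(24,-29,33)
f: translate: b→19 (≡-29 mod 48), so (24,-29,33)→(24,19,28)
f: reduced (well bottom): (24,19,28) with a≤c, −a<b≤a
g: reduced (well bottom): (24,-13,26) with a≤c, −a<b≤a
reduced forms (24, 19, 28) vs (24, -13, 26) ⇒ inequivalent

no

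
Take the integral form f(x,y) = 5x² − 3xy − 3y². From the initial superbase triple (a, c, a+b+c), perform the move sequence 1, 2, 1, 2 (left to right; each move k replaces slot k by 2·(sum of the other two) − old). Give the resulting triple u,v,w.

start (5,-3,-1) = (f(1,0),f(0,1),f(1,1))
replace slot 1: 2·((-3)+(-1)) − 5 = -13 → (-13,-3,-1)
replace slot 2: 2·((-13)+(-1)) − (-3) = -25 → (-13,-25,-1)
replace slot 1: 2·((-25)+(-1)) − (-13) = -39 → (-39,-25,-1)
replace slot 2: 2·((-39)+(-1)) − (-25) = -55 → (-39,-55,-1)

-39,-55,-1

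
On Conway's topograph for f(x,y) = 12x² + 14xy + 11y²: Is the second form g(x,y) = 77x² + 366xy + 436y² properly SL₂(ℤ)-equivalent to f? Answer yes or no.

D₁ = -332, D₂ = -332
f: translate: b→-10 (≡14 mod 24), so (12,14,11)→(12,-10,9)
f: flip: (12,-10,9)→(9,10,12)
f: translate: b→-8 (≡10 mod 18), so (9,10,12)→(9,-8,11)
f: reduced (well bottom): (9,-8,11) with a≤c, −a<b≤a
g: translate: b→58 (≡366 mod 154), so (77,366,436)→(77,58,12)
g: flip: (77,58,12)→(12,-58,77)
g: translate: b→-10 (≡-58 mod 24), so (12,-58,77)→(12,-10,9)
g: flip: (12,-10,9)→(9,10,12)
g: translate: b→-8 (≡10 mod 18), so (9,10,12)→(9,-8,11)
g: reduced (well bottom): (9,-8,11) with a≤c, −a<b≤a
reduced forms (9, -8, 11) vs (9, -8, 11) ⇒ equivalent

yes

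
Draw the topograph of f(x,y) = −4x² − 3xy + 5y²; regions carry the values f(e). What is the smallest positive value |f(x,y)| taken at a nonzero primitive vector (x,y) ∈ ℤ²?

descent: ρ → (5,3,-4)  [lands on river]
river: ρ → (-4,5,4)
river: ρ → (4,3,-5)
river: ρ → (-5,7,2)
river: ρ → (2,9,-1)
river: ρ → (-1,9,2)
river: ρ → (2,7,-5)
river: ρ → (-5,3,4)
river: ρ → (4,5,-4)
river: ρ → (-4,3,5)
river: ρ → (5,7,-2)
river: ρ → (-2,9,1)
river: ρ → (1,9,-2)
river: ρ → (-2,7,5)
closes: descent 1, river 14
min |a| on river = 1

1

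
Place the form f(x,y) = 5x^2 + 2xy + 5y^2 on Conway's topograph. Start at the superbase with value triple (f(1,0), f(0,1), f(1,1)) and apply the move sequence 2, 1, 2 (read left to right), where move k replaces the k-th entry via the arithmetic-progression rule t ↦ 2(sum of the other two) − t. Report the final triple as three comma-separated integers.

start (5,5,12) = (f(1,0),f(0,1),f(1,1))
replace slot 2: 2·(5+12) − 5 = 29 → (5,29,12)
replace slot 1: 2·(29+12) − 5 = 77 → (77,29,12)
replace slot 2: 2·(77+12) − 29 = 149 → (77,149,12)

77,149,12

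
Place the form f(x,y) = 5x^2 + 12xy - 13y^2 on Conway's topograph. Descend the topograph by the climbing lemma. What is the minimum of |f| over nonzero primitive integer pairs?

river: ρ → (-13,14,4)
river: ρ → (4,18,-5)
river: ρ → (-5,12,13)
river: ρ → (13,14,-4)
river: ρ → (-4,18,5)
river: ρ → (5,12,-13)
closes: descent 0, river 6
min |a| on river = 4

4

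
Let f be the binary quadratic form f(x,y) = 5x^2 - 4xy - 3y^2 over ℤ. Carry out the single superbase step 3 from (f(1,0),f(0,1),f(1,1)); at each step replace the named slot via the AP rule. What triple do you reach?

start (5,-3,-2) = (f(1,0),f(0,1),f(1,1))
replace slot 3: 2·(5+(-3)) − (-2) = 6 → (5,-3,6)

5,-3,6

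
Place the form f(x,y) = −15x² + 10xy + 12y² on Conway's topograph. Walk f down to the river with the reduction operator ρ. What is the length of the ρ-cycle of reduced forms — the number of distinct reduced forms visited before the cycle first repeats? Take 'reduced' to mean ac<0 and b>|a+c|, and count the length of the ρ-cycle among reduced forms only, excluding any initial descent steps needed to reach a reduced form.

D = 820, ⌊√D⌋ = 28
river: ρ → (12,14,-13)
river: ρ → (-13,12,13)
river: ρ → (13,14,-12)
river: ρ → (-12,10,15)
river: ρ → (15,20,-7)
river: ρ → (-7,22,12)
river: ρ → (12,26,-3)
river: ρ → (-3,28,3)
river: ρ → (3,26,-12)
river: ρ → (-12,22,7)
river: ρ → (7,20,-15)
river: ρ → (-15,10,12)
ρ-cycle length = 12 (tail of 0 descent steps not counted)

12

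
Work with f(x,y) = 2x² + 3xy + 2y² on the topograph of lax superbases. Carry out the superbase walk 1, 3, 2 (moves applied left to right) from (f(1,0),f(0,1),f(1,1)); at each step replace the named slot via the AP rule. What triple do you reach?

start (2,2,7) = (f(1,0),f(0,1),f(1,1))
replace slot 1: 2·(2+7) − 2 = 16 → (16,2,7)
replace slot 3: 2·(16+2) − 7 = 29 → (16,2,29)
replace slot 2: 2·(16+29) − 2 = 88 → (16,88,29)

16,88,29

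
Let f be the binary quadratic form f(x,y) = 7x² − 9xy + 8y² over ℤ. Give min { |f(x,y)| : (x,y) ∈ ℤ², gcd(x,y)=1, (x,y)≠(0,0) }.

translate: b→5 (≡-9 mod 14), so (7,-9,8)→(7,5,6)
flip: (7,5,6)→(6,-5,7)
reduced (well bottom): (6,-5,7) with a≤c, −a<b≤a
well minimum = a = 6

6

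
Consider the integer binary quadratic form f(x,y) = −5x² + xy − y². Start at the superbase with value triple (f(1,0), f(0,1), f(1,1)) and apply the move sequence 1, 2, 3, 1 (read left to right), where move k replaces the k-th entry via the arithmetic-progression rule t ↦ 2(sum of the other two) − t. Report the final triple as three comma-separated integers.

start (-5,-1,-5) = (f(1,0),f(0,1),f(1,1))
replace slot 1: 2·((-1)+(-5)) − (-5) = -7 → (-7,-1,-5)
replace slot 2: 2·((-7)+(-5)) − (-1) = -23 → (-7,-23,-5)
replace slot 3: 2·((-7)+(-23)) − (-5) = -55 → (-7,-23,-55)
replace slot 1: 2·((-23)+(-55)) − (-7) = -149 → (-149,-23,-55)

-149,-23,-55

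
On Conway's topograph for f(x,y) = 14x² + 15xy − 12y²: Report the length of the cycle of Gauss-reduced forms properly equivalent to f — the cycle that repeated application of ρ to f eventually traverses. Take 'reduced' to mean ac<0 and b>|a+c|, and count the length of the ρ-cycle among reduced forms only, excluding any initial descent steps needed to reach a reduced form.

D = 897, ⌊√D⌋ = 29
river: ρ → (-12,9,17)
river: ρ → (17,25,-4)
river: ρ → (-4,23,23)
river: ρ → (23,23,-4)
river: ρ → (-4,25,17)
river: ρ → (17,9,-12)
river: ρ → (-12,15,14)
river: ρ → (14,13,-13)
river: ρ → (-13,13,14)
river: ρ → (14,15,-12)
ρ-cycle length = 10 (tail of 0 descent steps not counted)

10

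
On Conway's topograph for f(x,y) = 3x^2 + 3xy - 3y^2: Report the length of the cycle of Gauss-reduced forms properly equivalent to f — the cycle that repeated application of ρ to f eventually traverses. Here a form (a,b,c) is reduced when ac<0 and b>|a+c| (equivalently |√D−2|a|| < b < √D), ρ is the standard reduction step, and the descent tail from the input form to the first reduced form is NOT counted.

D = 45, ⌊√D⌋ = 6
river: ρ → (-3,3,3)
river: ρ → (3,3,-3)
ρ-cycle length = 2 (tail of 0 descent steps not counted)

2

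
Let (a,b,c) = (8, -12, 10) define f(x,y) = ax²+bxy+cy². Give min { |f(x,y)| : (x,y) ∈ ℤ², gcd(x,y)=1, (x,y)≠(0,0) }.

translate: b→4 (≡-12 mod 16), so (8,-12,10)→(8,4,6)
flip: (8,4,6)→(6,-4,8)
reduced (well bottom): (6,-4,8) with a≤c, −a<b≤a
well minimum = a = 6

6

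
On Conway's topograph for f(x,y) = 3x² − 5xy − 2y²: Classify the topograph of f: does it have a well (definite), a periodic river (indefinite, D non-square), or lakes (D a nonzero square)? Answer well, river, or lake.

D = b²−4ac = (-5)² − 4·3·(-2) = 49
D = 7² is a perfect square ⇒ form factors over ℤ ⇒ lakes

lake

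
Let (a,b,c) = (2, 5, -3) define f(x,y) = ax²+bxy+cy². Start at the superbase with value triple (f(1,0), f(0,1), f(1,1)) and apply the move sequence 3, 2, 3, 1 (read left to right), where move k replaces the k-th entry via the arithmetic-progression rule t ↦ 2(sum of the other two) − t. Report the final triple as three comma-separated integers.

start (2,-3,4) = (f(1,0),f(0,1),f(1,1))
replace slot 3: 2·(2+(-3)) − 4 = -6 → (2,-3,-6)
replace slot 2: 2·(2+(-6)) − (-3) = -5 → (2,-5,-6)
replace slot 3: 2·(2+(-5)) − (-6) = 0 → (2,-5,0)
replace slot 1: 2·((-5)+0) − 2 = -12 → (-12,-5,0)

-12,-5,0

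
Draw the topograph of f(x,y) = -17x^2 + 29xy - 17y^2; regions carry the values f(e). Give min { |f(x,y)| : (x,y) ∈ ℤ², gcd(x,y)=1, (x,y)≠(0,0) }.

translate: b→5 (≡-29 mod 34), so (17,-29,17)→(17,5,5)
flip: (17,5,5)→(5,-5,17)
translate: b→5 (≡-5 mod 10), so (5,-5,17)→(5,5,17)
reduced (well bottom): (5,5,17) with a≤c, −a<b≤a
well minimum |f| = |-5| = 5 (negative-definite)

5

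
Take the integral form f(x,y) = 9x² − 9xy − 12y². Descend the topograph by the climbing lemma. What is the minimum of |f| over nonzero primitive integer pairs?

descent: ρ → (-12,9,9)  [lands on river]
river: ρ → (9,9,-12)
river: ρ → (-12,15,6)
river: ρ → (6,21,-3)
river: ρ → (-3,21,6)
river: ρ → (6,15,-12)
closes: descent 1, river 6
min |a| on river = 3

3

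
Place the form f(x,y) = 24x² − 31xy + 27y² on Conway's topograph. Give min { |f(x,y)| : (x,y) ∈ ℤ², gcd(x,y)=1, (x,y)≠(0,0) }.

translate: b→17 (≡-31 mod 48), so (24,-31,27)→(24,17,20)
flip: (24,17,20)→(20,-17,24)
reduced (well bottom): (20,-17,24) with a≤c, −a<b≤a
well minimum = a = 20

20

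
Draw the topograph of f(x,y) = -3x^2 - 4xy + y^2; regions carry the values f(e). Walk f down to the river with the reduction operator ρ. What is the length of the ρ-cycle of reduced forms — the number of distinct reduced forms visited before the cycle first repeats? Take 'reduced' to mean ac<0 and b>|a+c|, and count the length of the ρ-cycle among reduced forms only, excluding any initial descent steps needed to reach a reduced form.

D = 28, ⌊√D⌋ = 5
descent: ρ → (1,4,-3)  [lands on river]
river: ρ → (-3,2,2)
river: ρ → (2,2,-3)
river: ρ → (-3,4,1)
ρ-cycle length = 4 (tail of 1 descent step not counted)

4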